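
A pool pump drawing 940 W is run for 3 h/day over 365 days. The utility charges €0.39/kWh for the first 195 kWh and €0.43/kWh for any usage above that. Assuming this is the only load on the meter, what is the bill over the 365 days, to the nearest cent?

€434.80

Runtime = 3 h/day × 365 days = 1095 h
Energy = 0.94 kW × 1095 h = 1029.3 kWh
Tier 1 (0–195 kWh): 195 × €0.39 = €76.05
Above 195 kWh: 834.3 × €0.43 = €358.749
Bill = €434.80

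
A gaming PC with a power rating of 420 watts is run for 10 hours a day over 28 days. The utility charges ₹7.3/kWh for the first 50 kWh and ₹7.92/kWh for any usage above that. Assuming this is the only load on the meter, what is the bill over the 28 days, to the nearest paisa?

₹900.39

Runtime = 10 h/day × 28 days = 280 h
Energy = 0.42 kW × 280 h = 117.6 kWh
Tier 1 (0–50 kWh): 50 × ₹7.3 = ₹365
Above 50 kWh: 67.6 × ₹7.92 = ₹535.392
Bill = ₹900.39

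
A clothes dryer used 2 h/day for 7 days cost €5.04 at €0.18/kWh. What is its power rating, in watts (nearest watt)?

Energy = €5.04 ÷ €0.18/kWh = 28 kWh
Runtime = 2 h/day × 7 days = 14 h
Power = 28 kWh ÷ 14 h = 2 kW = 2000 W

2000 W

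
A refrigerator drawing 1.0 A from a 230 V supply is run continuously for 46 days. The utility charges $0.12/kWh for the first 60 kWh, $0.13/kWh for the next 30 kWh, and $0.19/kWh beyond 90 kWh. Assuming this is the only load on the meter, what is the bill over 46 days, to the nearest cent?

Power = 1.0 A × 230 V = 230 W = 0.23 kW
Runtime = 24 h × 46 = 1104 h
Energy = 0.23 kW × 1104 h = 253.92 kWh
Tier 1 (0–60 kWh): 60 × $0.12 = $7.2
Tier 2 (60–90 kWh): 30 × $0.13 = $3.9
Above 90 kWh: 163.92 × $0.19 = $31.1448
Bill = $42.24

$42.24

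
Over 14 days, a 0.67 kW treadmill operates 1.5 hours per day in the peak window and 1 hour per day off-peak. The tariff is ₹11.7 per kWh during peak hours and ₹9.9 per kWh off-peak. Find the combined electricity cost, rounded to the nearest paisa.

₹257.48

Peak energy = 0.67 kW × 1.5 h × 14 = 14.07 kWh
Off-peak energy = 0.67 kW × 1 h × 14 = 9.38 kWh
Cost = 14.07 × ₹11.7 + 9.38 × ₹9.9 = ₹164.619 + ₹92.862 = ₹257.48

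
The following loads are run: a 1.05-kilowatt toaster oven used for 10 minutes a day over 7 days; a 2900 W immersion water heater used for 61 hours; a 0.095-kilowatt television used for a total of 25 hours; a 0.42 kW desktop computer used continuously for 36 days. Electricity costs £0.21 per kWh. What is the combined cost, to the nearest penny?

£114.11

toaster oven: Runtime = 10 min × 7 = 70 min = 1.166666… h
toaster oven: 1.05 kW × 1.166666… h = 1.225 kWh
immersion water heater: 2.9 kW × 61 h = 176.9 kWh
television: 0.095 kW × 25 h = 2.375 kWh
desktop computer: Runtime = 24 h × 36 = 864 h
desktop computer: 0.42 kW × 864 h = 362.88 kWh
Total energy = 543.38 kWh
Cost = 543.38 × £0.21 = £114.11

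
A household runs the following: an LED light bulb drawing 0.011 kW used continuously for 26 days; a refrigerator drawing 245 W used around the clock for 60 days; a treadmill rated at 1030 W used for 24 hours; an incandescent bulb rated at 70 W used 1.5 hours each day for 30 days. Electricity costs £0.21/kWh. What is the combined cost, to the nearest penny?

LED light bulb: Runtime = 24 h × 26 = 624 h
LED light bulb: 0.011 kW × 624 h = 6.864 kWh
refrigerator: Runtime = 24 h × 60 = 1440 h
refrigerator: 0.245 kW × 1440 h = 352.8 kWh
treadmill: 1.03 kW × 24 h = 24.72 kWh
incandescent bulb: Runtime = 1.5 h/day × 30 days = 45 h
incandescent bulb: 0.07 kW × 45 h = 3.15 kWh
Total energy = 387.534 kWh
Cost = 387.534 × £0.21 = £81.38

£81.38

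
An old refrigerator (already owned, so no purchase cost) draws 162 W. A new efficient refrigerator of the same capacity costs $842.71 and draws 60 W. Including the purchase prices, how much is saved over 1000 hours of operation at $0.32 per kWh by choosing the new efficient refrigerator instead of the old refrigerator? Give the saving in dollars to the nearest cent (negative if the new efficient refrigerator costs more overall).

-$810.07

old refrigerator: $0.00 + (162/1000) kW × 1000 h × $0.32 = $0.00 + $51.84 = $51.84
new efficient refrigerator: $842.71 + (60/1000) kW × 1000 h × $0.32 = $842.71 + $19.2 = $861.91
Saving = $51.84 − $861.91 = −$810.07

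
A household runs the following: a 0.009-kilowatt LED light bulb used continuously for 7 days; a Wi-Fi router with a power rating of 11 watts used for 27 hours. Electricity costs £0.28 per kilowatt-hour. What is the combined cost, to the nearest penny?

£0.51

LED light bulb: Runtime = 24 h × 7 = 168 h
LED light bulb: 0.009 kW × 168 h = 1.512 kWh
Wi-Fi router: 0.011 kW × 27 h = 0.297 kWh
Total energy = 1.809 kWh
Cost = 1.809 × £0.28 = £0.51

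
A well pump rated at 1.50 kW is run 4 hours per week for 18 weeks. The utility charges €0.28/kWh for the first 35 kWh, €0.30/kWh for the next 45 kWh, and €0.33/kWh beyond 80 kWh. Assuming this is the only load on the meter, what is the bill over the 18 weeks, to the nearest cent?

€32.54

Runtime = 4 h/week × 18 weeks = 72 h
Energy = 1.5 kW × 72 h = 108 kWh
Tier 1 (0–35 kWh): 35 × €0.28 = €9.8
Tier 2 (35–80 kWh): 45 × €0.30 = €13.5
Above 80 kWh: 28 × €0.33 = €9.24
Bill = €32.54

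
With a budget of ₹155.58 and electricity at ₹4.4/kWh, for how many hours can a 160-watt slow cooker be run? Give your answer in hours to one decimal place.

Energy available = ₹155.58 ÷ ₹4.4/kWh = 35.3591 kWh
Hours = 35.3591 kWh ÷ 0.16 kW = 221.0 h

221.0 h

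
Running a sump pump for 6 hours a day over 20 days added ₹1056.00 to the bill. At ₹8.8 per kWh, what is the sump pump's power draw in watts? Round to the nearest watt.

1000 W

Energy = ₹1056.00 ÷ ₹8.8/kWh = 120 kWh
Runtime = 6 h/day × 20 days = 120 h
Power = 120 kWh ÷ 120 h = 1 kW = 1000 W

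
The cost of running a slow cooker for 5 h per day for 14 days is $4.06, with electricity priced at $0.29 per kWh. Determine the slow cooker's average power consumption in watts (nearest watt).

200 W

Energy = $4.06 ÷ $0.29/kWh = 14 kWh
Runtime = 5 h/day × 14 days = 70 h
Power = 14 kWh ÷ 70 h = 0.2 kW = 200 W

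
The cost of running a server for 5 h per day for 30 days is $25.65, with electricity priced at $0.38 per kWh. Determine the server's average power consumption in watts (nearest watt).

Energy = $25.65 ÷ $0.38/kWh = 67.5 kWh
Runtime = 5 h/day × 30 days = 150 h
Power = 67.5 kWh ÷ 150 h = 0.45 kW = 450 W

450 W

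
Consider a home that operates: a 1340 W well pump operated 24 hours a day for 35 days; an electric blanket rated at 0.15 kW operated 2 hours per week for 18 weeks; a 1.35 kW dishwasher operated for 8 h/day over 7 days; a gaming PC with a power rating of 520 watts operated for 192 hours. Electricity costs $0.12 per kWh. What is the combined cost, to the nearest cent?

$156.77

well pump: Runtime = 24 h × 35 = 840 h
well pump: 1.34 kW × 840 h = 1125.6 kWh
electric blanket: Runtime = 2 h/week × 18 weeks = 36 h
electric blanket: 0.15 kW × 36 h = 5.4 kWh
dishwasher: Runtime = 8 h/day × 7 days = 56 h
dishwasher: 1.35 kW × 56 h = 75.6 kWh
gaming PC: 0.52 kW × 192 h = 99.84 kWh
Total energy = 1306.44 kWh
Cost = 1306.44 × $0.12 = $156.77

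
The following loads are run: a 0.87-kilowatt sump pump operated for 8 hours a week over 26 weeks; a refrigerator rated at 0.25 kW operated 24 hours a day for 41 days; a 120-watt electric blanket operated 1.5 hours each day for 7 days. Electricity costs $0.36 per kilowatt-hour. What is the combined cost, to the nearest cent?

$154.16

sump pump: Runtime = 8 h/week × 26 weeks = 208 h
sump pump: 0.87 kW × 208 h = 180.96 kWh
refrigerator: Runtime = 24 h × 41 = 984 h
refrigerator: 0.25 kW × 984 h = 246 kWh
electric blanket: Runtime = 1.5 h/day × 7 days = 10.5 h
electric blanket: 0.12 kW × 10.5 h = 1.26 kWh
Total energy = 428.22 kWh
Cost = 428.22 × $0.36 = $154.16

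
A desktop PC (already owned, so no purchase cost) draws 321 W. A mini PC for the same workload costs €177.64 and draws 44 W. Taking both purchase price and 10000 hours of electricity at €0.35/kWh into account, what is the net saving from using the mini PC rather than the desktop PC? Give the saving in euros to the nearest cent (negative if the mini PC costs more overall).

desktop PC: €0.00 + (321/1000) kW × 10000 h × €0.35 = €0.00 + €1123.5 = €1123.5
mini PC: €177.64 + (44/1000) kW × 10000 h × €0.35 = €177.64 + €154 = €331.64
Saving = €1123.5 − €331.64 = €791.86

€791.86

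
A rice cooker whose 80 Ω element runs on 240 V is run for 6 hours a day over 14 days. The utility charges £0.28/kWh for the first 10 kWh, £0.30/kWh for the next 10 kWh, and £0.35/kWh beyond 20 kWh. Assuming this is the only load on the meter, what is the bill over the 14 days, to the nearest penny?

Power = V²/R = 240²/80 = 720 W = 0.72 kW
Runtime = 6 h/day × 14 days = 84 h
Energy = 0.72 kW × 84 h = 60.48 kWh
Tier 1 (0–10 kWh): 10 × £0.28 = £2.8
Tier 2 (10–20 kWh): 10 × £0.30 = £3
Above 20 kWh: 40.48 × £0.35 = £14.168
Bill = £19.97

£19.97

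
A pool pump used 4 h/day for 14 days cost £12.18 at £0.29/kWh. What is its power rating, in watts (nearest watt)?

750 W

Energy = £12.18 ÷ £0.29/kWh = 42 kWh
Runtime = 4 h/day × 14 days = 56 h
Power = 42 kWh ÷ 56 h = 0.75 kW = 750 W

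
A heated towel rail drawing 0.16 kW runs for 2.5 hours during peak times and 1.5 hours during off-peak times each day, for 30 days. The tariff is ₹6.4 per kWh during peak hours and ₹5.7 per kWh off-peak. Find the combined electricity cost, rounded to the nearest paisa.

₹117.84

Peak energy = 0.16 kW × 2.5 h × 30 = 12 kWh
Off-peak energy = 0.16 kW × 1.5 h × 30 = 7.2 kWh
Cost = 12 × ₹6.4 + 7.2 × ₹5.7 = ₹76.8 + ₹41.04 = ₹117.84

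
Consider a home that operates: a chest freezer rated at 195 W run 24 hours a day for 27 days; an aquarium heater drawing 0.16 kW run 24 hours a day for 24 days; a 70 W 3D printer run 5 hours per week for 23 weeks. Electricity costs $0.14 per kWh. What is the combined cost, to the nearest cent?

chest freezer: Runtime = 24 h × 27 = 648 h
chest freezer: 0.195 kW × 648 h = 126.36 kWh
aquarium heater: Runtime = 24 h × 24 = 576 h
aquarium heater: 0.16 kW × 576 h = 92.16 kWh
3D printer: Runtime = 5 h/week × 23 weeks = 115 h
3D printer: 0.07 kW × 115 h = 8.05 kWh
Total energy = 226.57 kWh
Cost = 226.57 × $0.14 = $31.72

$31.72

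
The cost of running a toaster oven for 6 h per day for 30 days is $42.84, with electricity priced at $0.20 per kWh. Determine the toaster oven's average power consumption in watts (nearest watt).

1190 W

Energy = $42.84 ÷ $0.20/kWh = 214.2 kWh
Runtime = 6 h/day × 30 days = 180 h
Power = 214.2 kWh ÷ 180 h = 1.19 kW = 1190 W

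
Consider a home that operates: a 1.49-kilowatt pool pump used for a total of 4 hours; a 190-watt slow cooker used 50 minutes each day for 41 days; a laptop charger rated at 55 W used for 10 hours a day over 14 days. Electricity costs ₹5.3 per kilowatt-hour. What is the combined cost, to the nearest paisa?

₹106.80

pool pump: 1.49 kW × 4 h = 5.96 kWh
slow cooker: Runtime = 50 min × 41 = 2050 min = 34.166666… h
slow cooker: 0.19 kW × 34.166666… h = 6.491666… kWh
laptop charger: Runtime = 10 h/day × 14 days = 140 h
laptop charger: 0.055 kW × 140 h = 7.7 kWh
Total energy = 20.151666… kWh
Cost = 20.151666… × ₹5.3 = ₹106.80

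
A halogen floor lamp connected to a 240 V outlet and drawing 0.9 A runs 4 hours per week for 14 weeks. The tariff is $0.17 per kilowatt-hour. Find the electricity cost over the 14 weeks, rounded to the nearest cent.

$2.06

Power = 0.9 A × 240 V = 216 W = 0.216 kW
Runtime = 4 h/week × 14 weeks = 56 h
Energy = 0.216 kW × 56 h = 12.096 kWh
Cost = 12.096 kWh × $0.17/kWh = $2.06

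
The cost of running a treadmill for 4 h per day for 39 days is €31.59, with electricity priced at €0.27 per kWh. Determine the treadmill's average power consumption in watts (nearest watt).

750 W

Energy = €31.59 ÷ €0.27/kWh = 117 kWh
Runtime = 4 h/day × 39 days = 156 h
Power = 117 kWh ÷ 156 h = 0.75 kW = 750 W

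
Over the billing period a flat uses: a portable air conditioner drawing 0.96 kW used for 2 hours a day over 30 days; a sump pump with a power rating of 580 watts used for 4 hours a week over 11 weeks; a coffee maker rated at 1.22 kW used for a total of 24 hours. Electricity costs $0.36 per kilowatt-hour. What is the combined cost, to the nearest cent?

$40.46

portable air conditioner: Runtime = 2 h/day × 30 days = 60 h
portable air conditioner: 0.96 kW × 60 h = 57.6 kWh
sump pump: Runtime = 4 h/week × 11 weeks = 44 h
sump pump: 0.58 kW × 44 h = 25.52 kWh
coffee maker: 1.22 kW × 24 h = 29.28 kWh
Total energy = 112.4 kWh
Cost = 112.4 × $0.36 = $40.46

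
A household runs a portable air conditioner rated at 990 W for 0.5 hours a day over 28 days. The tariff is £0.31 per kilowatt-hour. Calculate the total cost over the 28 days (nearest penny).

Runtime = 0.5 h/day × 28 days = 14 h
Energy = 0.99 kW × 14 h = 13.86 kWh
Cost = 13.86 kWh × £0.31/kWh = £4.30

£4.30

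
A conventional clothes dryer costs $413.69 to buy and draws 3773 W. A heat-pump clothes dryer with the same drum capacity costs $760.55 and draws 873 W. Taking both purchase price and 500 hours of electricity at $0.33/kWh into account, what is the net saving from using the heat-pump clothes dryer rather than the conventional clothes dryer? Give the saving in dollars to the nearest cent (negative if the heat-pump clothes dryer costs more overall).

conventional clothes dryer: $413.69 + (3773/1000) kW × 500 h × $0.33 = $413.69 + $622.545 = $1036.235
heat-pump clothes dryer: $760.55 + (873/1000) kW × 500 h × $0.33 = $760.55 + $144.045 = $904.595
Saving = $1036.235 − $904.595 = $131.64

$131.64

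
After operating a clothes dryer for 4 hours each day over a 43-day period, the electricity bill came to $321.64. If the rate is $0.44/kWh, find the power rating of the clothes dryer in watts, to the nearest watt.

Energy = $321.64 ÷ $0.44/kWh = 731 kWh
Runtime = 4 h/day × 43 days = 172 h
Power = 731 kWh ÷ 172 h = 4.25 kW = 4250 W

4250 W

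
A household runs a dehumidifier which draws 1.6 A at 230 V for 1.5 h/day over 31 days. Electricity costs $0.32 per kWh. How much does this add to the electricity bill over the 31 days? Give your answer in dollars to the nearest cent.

Power = 1.6 A × 230 V = 368 W = 0.368 kW
Runtime = 1.5 h/day × 31 days = 46.5 h
Energy = 0.368 kW × 46.5 h = 17.112 kWh
Cost = 17.112 kWh × $0.32/kWh = $5.48

$5.48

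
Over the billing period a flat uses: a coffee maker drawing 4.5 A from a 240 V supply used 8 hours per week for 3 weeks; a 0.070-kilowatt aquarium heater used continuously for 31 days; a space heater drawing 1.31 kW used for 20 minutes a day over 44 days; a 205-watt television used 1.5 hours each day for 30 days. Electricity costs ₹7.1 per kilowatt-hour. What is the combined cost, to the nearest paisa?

coffee maker: Power = 4.5 A × 240 V = 1080 W = 1.08 kW
coffee maker: Runtime = 8 h/week × 3 weeks = 24 h
coffee maker: 1.08 kW × 24 h = 25.92 kWh
aquarium heater: Runtime = 24 h × 31 = 744 h
aquarium heater: 0.07 kW × 744 h = 52.08 kWh
space heater: Runtime = 20 min × 44 = 880 min = 14.666666… h
space heater: 1.31 kW × 14.666666… h = 19.213333… kWh
television: Runtime = 1.5 h/day × 30 days = 45 h
television: 0.205 kW × 45 h = 9.225 kWh
Total energy = 106.438333… kWh
Cost = 106.438333… × ₹7.1 = ₹755.71

₹755.71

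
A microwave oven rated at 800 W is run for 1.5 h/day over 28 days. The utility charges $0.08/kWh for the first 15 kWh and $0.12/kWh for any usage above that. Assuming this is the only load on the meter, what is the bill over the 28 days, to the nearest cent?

$3.43

Runtime = 1.5 h/day × 28 days = 42 h
Energy = 0.8 kW × 42 h = 33.6 kWh
Tier 1 (0–15 kWh): 15 × $0.08 = $1.2
Above 15 kWh: 18.6 × $0.12 = $2.232
Bill = $3.43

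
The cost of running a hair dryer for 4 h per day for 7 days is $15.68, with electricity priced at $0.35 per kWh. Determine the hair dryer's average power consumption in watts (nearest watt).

1600 W

Energy = $15.68 ÷ $0.35/kWh = 44.8 kWh
Runtime = 4 h/day × 7 days = 28 h
Power = 44.8 kWh ÷ 28 h = 1.6 kW = 1600 W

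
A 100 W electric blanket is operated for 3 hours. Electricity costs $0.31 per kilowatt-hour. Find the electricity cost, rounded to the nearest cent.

$0.09

Energy = 0.1 kW × 3 h = 0.3 kWh
Cost = 0.3 kWh × $0.31/kWh = $0.09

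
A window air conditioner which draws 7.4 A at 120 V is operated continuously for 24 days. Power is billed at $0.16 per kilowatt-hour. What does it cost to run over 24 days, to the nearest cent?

Power = 7.4 A × 120 V = 888 W = 0.888 kW
Runtime = 24 h × 24 = 576 h
Energy = 0.888 kW × 576 h = 511.488 kWh
Cost = 511.488 kWh × $0.16/kWh = $81.84

$81.84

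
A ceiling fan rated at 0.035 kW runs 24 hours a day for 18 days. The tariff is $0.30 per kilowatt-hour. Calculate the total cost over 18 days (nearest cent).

$4.54

Runtime = 24 h × 18 = 432 h
Energy = 0.035 kW × 432 h = 15.12 kWh
Cost = 15.12 kWh × $0.30/kWh = $4.54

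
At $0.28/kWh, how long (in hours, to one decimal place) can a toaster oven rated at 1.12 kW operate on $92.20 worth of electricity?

294.0 h

Energy available = $92.20 ÷ $0.28/kWh = 329.2857 kWh
Hours = 329.2857 kWh ÷ 1.12 kW = 294.0 h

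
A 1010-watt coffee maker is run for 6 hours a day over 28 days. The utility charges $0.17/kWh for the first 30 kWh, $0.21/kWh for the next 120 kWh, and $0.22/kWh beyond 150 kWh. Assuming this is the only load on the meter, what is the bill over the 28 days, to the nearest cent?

$34.63

Runtime = 6 h/day × 28 days = 168 h
Energy = 1.01 kW × 168 h = 169.68 kWh
Tier 1 (0–30 kWh): 30 × $0.17 = $5.1
Tier 2 (30–150 kWh): 120 × $0.21 = $25.2
Above 150 kWh: 19.68 × $0.22 = $4.3296
Bill = $34.63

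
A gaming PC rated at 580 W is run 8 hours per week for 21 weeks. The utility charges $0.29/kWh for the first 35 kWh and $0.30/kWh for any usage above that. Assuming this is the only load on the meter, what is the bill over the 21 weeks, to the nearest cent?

Runtime = 8 h/week × 21 weeks = 168 h
Energy = 0.58 kW × 168 h = 97.44 kWh
Tier 1 (0–35 kWh): 35 × $0.29 = $10.15
Above 35 kWh: 62.44 × $0.30 = $18.732
Bill = $28.88

$28.88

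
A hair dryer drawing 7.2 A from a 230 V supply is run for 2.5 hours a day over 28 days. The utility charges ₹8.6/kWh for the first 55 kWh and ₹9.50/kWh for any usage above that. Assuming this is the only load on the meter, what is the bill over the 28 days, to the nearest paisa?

Power = 7.2 A × 230 V = 1656 W = 1.656 kW
Runtime = 2.5 h/day × 28 days = 70 h
Energy = 1.656 kW × 70 h = 115.92 kWh
Tier 1 (0–55 kWh): 55 × ₹8.6 = ₹473
Above 55 kWh: 60.92 × ₹9.50 = ₹578.74
Bill = ₹1051.74

₹1051.74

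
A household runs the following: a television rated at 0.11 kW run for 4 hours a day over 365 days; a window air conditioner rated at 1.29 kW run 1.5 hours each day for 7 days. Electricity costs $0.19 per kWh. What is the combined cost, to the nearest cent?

$33.09

television: Runtime = 4 h/day × 365 days = 1460 h
television: 0.11 kW × 1460 h = 160.6 kWh
window air conditioner: Runtime = 1.5 h/day × 7 days = 10.5 h
window air conditioner: 1.29 kW × 10.5 h = 13.545 kWh
Total energy = 174.145 kWh
Cost = 174.145 × $0.19 = $33.09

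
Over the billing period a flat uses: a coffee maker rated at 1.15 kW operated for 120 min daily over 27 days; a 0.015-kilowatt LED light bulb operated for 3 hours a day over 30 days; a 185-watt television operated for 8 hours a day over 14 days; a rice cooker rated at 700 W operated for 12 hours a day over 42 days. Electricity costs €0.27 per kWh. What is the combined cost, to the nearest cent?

coffee maker: Runtime = 120 min × 27 = 3240 min = 54 h
coffee maker: 1.15 kW × 54 h = 62.1 kWh
LED light bulb: Runtime = 3 h/day × 30 days = 90 h
LED light bulb: 0.015 kW × 90 h = 1.35 kWh
television: Runtime = 8 h/day × 14 days = 112 h
television: 0.185 kW × 112 h = 20.72 kWh
rice cooker: Runtime = 12 h/day × 42 days = 504 h
rice cooker: 0.7 kW × 504 h = 352.8 kWh
Total energy = 436.97 kWh
Cost = 436.97 × €0.27 = €117.98

€117.98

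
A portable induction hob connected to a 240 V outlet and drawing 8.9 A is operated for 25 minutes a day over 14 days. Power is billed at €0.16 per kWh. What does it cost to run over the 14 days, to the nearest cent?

Power = 8.9 A × 240 V = 2136 W = 2.136 kW
Runtime = 25 min × 14 = 350 min = 5.833333… h
Energy = 2.136 kW × 5.833333… h = 12.46 kWh
Cost = 12.46 kWh × €0.16/kWh = €1.99

€1.99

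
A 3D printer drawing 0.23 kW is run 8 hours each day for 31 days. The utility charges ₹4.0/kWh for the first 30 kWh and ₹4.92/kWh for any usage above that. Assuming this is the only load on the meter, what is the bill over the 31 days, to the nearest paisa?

₹253.04

Runtime = 8 h/day × 31 days = 248 h
Energy = 0.23 kW × 248 h = 57.04 kWh
Tier 1 (0–30 kWh): 30 × ₹4.0 = ₹120
Above 30 kWh: 27.04 × ₹4.92 = ₹133.0368
Bill = ₹253.04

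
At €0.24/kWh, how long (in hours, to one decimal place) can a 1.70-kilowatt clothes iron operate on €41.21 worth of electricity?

Energy available = €41.21 ÷ €0.24/kWh = 171.7083 kWh
Hours = 171.7083 kWh ÷ 1.7 kW = 101.0 h

101.0 h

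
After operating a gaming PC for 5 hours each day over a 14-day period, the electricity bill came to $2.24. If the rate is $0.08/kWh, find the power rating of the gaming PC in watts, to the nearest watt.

400 W

Energy = $2.24 ÷ $0.08/kWh = 28 kWh
Runtime = 5 h/day × 14 days = 70 h
Power = 28 kWh ÷ 70 h = 0.4 kW = 400 W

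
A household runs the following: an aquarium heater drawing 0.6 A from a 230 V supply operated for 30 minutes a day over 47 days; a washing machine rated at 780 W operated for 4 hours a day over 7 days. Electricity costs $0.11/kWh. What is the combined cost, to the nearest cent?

$2.76

aquarium heater: Power = 0.6 A × 230 V = 138 W = 0.138 kW
aquarium heater: Runtime = 30 min × 47 = 1410 min = 23.5 h
aquarium heater: 0.138 kW × 23.5 h = 3.243 kWh
washing machine: Runtime = 4 h/day × 7 days = 28 h
washing machine: 0.78 kW × 28 h = 21.84 kWh
Total energy = 25.083 kWh
Cost = 25.083 × $0.11 = $2.76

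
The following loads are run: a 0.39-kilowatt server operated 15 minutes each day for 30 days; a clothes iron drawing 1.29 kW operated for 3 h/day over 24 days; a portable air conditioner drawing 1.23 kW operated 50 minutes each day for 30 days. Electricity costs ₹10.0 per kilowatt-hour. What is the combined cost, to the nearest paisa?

₹1265.55

server: Runtime = 15 min × 30 = 450 min = 7.5 h
server: 0.39 kW × 7.5 h = 2.925 kWh
clothes iron: Runtime = 3 h/day × 24 days = 72 h
clothes iron: 1.29 kW × 72 h = 92.88 kWh
portable air conditioner: Runtime = 50 min × 30 = 1500 min = 25 h
portable air conditioner: 1.23 kW × 25 h = 30.75 kWh
Total energy = 126.555 kWh
Cost = 126.555 × ₹10.0 = ₹1265.55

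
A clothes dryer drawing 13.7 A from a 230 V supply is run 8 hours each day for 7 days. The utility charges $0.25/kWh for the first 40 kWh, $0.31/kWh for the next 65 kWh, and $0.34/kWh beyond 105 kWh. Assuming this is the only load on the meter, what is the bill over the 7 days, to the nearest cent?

Power = 13.7 A × 230 V = 3151 W = 3.151 kW
Runtime = 8 h/day × 7 days = 56 h
Energy = 3.151 kW × 56 h = 176.456 kWh
Tier 1 (0–40 kWh): 40 × $0.25 = $10
Tier 2 (40–105 kWh): 65 × $0.31 = $20.15
Above 105 kWh: 71.456 × $0.34 = $24.29504
Bill = $54.45

$54.45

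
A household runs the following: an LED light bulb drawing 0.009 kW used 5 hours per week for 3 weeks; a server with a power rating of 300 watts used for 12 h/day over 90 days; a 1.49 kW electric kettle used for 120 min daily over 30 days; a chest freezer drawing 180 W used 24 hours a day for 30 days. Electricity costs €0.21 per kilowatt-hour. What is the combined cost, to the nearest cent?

€114.06

LED light bulb: Runtime = 5 h/week × 3 weeks = 15 h
LED light bulb: 0.009 kW × 15 h = 0.135 kWh
server: Runtime = 12 h/day × 90 days = 1080 h
server: 0.3 kW × 1080 h = 324 kWh
electric kettle: Runtime = 120 min × 30 = 3600 min = 60 h
electric kettle: 1.49 kW × 60 h = 89.4 kWh
chest freezer: Runtime = 24 h × 30 = 720 h
chest freezer: 0.18 kW × 720 h = 129.6 kWh
Total energy = 543.135 kWh
Cost = 543.135 × €0.21 = €114.06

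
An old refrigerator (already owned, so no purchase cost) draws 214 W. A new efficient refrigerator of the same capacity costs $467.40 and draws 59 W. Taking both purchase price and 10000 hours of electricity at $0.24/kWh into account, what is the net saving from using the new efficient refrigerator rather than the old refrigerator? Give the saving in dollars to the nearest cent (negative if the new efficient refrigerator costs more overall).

old refrigerator: $0.00 + (214/1000) kW × 10000 h × $0.24 = $0.00 + $513.6 = $513.6
new efficient refrigerator: $467.40 + (59/1000) kW × 10000 h × $0.24 = $467.40 + $141.6 = $609
Saving = $513.6 − $609 = −$95.4

-$95.40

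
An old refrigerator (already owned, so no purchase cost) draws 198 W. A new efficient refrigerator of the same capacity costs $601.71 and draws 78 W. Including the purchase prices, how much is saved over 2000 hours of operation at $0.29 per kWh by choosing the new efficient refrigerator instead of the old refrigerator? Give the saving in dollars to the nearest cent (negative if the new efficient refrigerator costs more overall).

old refrigerator: $0.00 + (198/1000) kW × 2000 h × $0.29 = $0.00 + $114.84 = $114.84
new efficient refrigerator: $601.71 + (78/1000) kW × 2000 h × $0.29 = $601.71 + $45.24 = $646.95
Saving = $114.84 − $646.95 = −$532.11

-$532.11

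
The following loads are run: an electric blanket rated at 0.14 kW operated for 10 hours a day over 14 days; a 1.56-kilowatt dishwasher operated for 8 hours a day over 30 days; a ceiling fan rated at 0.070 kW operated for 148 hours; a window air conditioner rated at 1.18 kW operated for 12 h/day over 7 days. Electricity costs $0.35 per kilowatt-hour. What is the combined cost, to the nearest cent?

$176.22

electric blanket: Runtime = 10 h/day × 14 days = 140 h
electric blanket: 0.14 kW × 140 h = 19.6 kWh
dishwasher: Runtime = 8 h/day × 30 days = 240 h
dishwasher: 1.56 kW × 240 h = 374.4 kWh
ceiling fan: 0.07 kW × 148 h = 10.36 kWh
window air conditioner: Runtime = 12 h/day × 7 days = 84 h
window air conditioner: 1.18 kW × 84 h = 99.12 kWh
Total energy = 503.48 kWh
Cost = 503.48 × $0.35 = $176.22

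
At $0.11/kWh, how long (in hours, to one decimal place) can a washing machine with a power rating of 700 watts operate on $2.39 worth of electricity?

Energy available = $2.39 ÷ $0.11/kWh = 21.7273 kWh
Hours = 21.7273 kWh ÷ 0.7 kW = 31.0 h

31.0 h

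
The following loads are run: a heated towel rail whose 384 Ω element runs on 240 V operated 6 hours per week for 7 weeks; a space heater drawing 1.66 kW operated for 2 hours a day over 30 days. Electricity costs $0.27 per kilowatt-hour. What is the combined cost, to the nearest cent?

heated towel rail: Power = V²/R = 240²/384 = 150 W = 0.15 kW
heated towel rail: Runtime = 6 h/week × 7 weeks = 42 h
heated towel rail: 0.15 kW × 42 h = 6.3 kWh
space heater: Runtime = 2 h/day × 30 days = 60 h
space heater: 1.66 kW × 60 h = 99.6 kWh
Total energy = 105.9 kWh
Cost = 105.9 × $0.27 = $28.59

$28.59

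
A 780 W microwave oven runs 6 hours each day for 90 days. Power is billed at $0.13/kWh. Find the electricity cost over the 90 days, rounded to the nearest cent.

Runtime = 6 h/day × 90 days = 540 h
Energy = 0.78 kW × 540 h = 421.2 kWh
Cost = 421.2 kWh × $0.13/kWh = $54.76

$54.76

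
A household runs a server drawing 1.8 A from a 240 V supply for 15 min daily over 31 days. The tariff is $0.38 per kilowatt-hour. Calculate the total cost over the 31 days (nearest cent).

Power = 1.8 A × 240 V = 432 W = 0.432 kW
Runtime = 15 min × 31 = 465 min = 7.75 h
Energy = 0.432 kW × 7.75 h = 3.348 kWh
Cost = 3.348 kWh × $0.38/kWh = $1.27

$1.27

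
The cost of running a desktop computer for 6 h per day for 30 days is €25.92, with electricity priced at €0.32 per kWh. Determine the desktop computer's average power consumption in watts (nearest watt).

Energy = €25.92 ÷ €0.32/kWh = 81 kWh
Runtime = 6 h/day × 30 days = 180 h
Power = 81 kWh ÷ 180 h = 0.45 kW = 450 W

450 W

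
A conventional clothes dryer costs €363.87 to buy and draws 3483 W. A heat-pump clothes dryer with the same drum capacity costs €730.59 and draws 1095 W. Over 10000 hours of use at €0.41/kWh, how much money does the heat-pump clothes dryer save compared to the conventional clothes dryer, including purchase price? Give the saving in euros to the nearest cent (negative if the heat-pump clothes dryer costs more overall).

conventional clothes dryer: €363.87 + (3483/1000) kW × 10000 h × €0.41 = €363.87 + €14280.3 = €14644.17
heat-pump clothes dryer: €730.59 + (1095/1000) kW × 10000 h × €0.41 = €730.59 + €4489.5 = €5220.09
Saving = €14644.17 − €5220.09 = €9424.08

€9424.08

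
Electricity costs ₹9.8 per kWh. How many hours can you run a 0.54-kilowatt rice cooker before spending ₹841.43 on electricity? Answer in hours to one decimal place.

159.0 h

Energy available = ₹841.43 ÷ ₹9.8/kWh = 85.8602 kWh
Hours = 85.8602 kWh ÷ 0.54 kW = 159.0 h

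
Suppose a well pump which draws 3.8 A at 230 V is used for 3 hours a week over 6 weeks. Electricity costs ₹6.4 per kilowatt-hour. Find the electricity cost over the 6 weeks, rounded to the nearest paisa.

₹100.68

Power = 3.8 A × 230 V = 874 W = 0.874 kW
Runtime = 3 h/week × 6 weeks = 18 h
Energy = 0.874 kW × 18 h = 15.732 kWh
Cost = 15.732 kWh × ₹6.4/kWh = ₹100.68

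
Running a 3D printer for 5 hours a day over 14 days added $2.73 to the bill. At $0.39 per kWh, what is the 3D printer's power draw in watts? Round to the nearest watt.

100 W

Energy = $2.73 ÷ $0.39/kWh = 7 kWh
Runtime = 5 h/day × 14 days = 70 h
Power = 7 kWh ÷ 70 h = 0.1 kW = 100 W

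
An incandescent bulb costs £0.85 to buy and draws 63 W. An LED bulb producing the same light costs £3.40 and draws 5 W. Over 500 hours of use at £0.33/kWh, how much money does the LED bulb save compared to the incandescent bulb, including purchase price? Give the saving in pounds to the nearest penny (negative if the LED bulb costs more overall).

incandescent bulb: £0.85 + (63/1000) kW × 500 h × £0.33 = £0.85 + £10.395 = £11.245
LED bulb: £3.40 + (5/1000) kW × 500 h × £0.33 = £3.40 + £0.825 = £4.225
Saving = £11.245 − £4.225 = £7.02

£7.02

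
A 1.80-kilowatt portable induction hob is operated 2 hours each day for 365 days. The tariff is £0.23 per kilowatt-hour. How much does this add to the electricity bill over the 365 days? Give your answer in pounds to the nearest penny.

Runtime = 2 h/day × 365 days = 730 h
Energy = 1.8 kW × 730 h = 1314 kWh
Cost = 1314 kWh × £0.23/kWh = £302.22

£302.22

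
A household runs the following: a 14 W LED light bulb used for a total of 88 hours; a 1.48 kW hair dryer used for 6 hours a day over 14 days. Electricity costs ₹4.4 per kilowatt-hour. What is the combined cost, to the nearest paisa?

LED light bulb: 0.014 kW × 88 h = 1.232 kWh
hair dryer: Runtime = 6 h/day × 14 days = 84 h
hair dryer: 1.48 kW × 84 h = 124.32 kWh
Total energy = 125.552 kWh
Cost = 125.552 × ₹4.4 = ₹552.43

₹552.43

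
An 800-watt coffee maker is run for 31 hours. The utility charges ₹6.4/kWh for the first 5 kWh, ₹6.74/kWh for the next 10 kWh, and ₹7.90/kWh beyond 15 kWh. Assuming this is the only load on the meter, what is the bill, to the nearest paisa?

Energy = 0.8 kW × 31 h = 24.8 kWh
Tier 1 (0–5 kWh): 5 × ₹6.4 = ₹32
Tier 2 (5–15 kWh): 10 × ₹6.74 = ₹67.4
Above 15 kWh: 9.8 × ₹7.90 = ₹77.42
Bill = ₹176.82

₹176.82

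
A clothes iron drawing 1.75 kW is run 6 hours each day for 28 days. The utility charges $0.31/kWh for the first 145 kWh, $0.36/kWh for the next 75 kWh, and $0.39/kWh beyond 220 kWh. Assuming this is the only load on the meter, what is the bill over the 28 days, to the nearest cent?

$100.81

Runtime = 6 h/day × 28 days = 168 h
Energy = 1.75 kW × 168 h = 294 kWh
Tier 1 (0–145 kWh): 145 × $0.31 = $44.95
Tier 2 (145–220 kWh): 75 × $0.36 = $27
Above 220 kWh: 74 × $0.39 = $28.86
Bill = $100.81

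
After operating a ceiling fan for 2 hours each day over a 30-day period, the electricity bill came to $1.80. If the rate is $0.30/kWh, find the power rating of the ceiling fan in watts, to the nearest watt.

Energy = $1.80 ÷ $0.30/kWh = 6 kWh
Runtime = 2 h/day × 30 days = 60 h
Power = 6 kWh ÷ 60 h = 0.1 kW = 100 W

100 W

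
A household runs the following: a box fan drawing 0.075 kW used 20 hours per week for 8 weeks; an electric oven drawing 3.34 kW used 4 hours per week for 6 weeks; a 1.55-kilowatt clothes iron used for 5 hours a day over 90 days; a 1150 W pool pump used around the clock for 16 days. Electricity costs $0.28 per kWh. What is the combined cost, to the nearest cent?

$344.75

box fan: Runtime = 20 h/week × 8 weeks = 160 h
box fan: 0.075 kW × 160 h = 12 kWh
electric oven: Runtime = 4 h/week × 6 weeks = 24 h
electric oven: 3.34 kW × 24 h = 80.16 kWh
clothes iron: Runtime = 5 h/day × 90 days = 450 h
clothes iron: 1.55 kW × 450 h = 697.5 kWh
pool pump: Runtime = 24 h × 16 = 384 h
pool pump: 1.15 kW × 384 h = 441.6 kWh
Total energy = 1231.26 kWh
Cost = 1231.26 × $0.28 = $344.75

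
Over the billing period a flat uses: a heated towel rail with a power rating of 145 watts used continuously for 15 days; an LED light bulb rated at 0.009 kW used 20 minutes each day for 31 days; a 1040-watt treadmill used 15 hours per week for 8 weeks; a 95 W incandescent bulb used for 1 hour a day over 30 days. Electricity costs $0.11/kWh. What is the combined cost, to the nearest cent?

heated towel rail: Runtime = 24 h × 15 = 360 h
heated towel rail: 0.145 kW × 360 h = 52.2 kWh
LED light bulb: Runtime = 20 min × 31 = 620 min = 10.333333… h
LED light bulb: 0.009 kW × 10.333333… h = 0.093 kWh
treadmill: Runtime = 15 h/week × 8 weeks = 120 h
treadmill: 1.04 kW × 120 h = 124.8 kWh
incandescent bulb: Runtime = 1 h/day × 30 days = 30 h
incandescent bulb: 0.095 kW × 30 h = 2.85 kWh
Total energy = 179.943 kWh
Cost = 179.943 × $0.11 = $19.79

$19.79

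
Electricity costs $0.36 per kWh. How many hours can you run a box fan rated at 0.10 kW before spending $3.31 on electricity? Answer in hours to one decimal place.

Energy available = $3.31 ÷ $0.36/kWh = 9.1944 kWh
Hours = 9.1944 kWh ÷ 0.1 kW = 91.9 h

91.9 h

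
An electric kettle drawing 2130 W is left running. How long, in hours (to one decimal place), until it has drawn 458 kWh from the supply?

Hours = 458 kWh ÷ 2.13 kW = 215.0 h

215.0 h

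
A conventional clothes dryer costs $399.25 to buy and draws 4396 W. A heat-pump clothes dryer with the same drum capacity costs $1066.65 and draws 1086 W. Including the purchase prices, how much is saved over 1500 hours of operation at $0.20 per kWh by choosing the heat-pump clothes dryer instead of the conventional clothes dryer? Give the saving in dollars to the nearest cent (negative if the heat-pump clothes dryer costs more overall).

$325.60

conventional clothes dryer: $399.25 + (4396/1000) kW × 1500 h × $0.20 = $399.25 + $1318.8 = $1718.05
heat-pump clothes dryer: $1066.65 + (1086/1000) kW × 1500 h × $0.20 = $1066.65 + $325.8 = $1392.45
Saving = $1718.05 − $1392.45 = $325.6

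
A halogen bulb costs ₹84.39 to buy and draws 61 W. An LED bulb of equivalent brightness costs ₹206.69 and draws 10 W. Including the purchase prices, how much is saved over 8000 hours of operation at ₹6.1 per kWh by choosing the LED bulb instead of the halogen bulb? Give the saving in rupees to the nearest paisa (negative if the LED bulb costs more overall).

halogen bulb: ₹84.39 + (61/1000) kW × 8000 h × ₹6.1 = ₹84.39 + ₹2976.8 = ₹3061.19
LED bulb: ₹206.69 + (10/1000) kW × 8000 h × ₹6.1 = ₹206.69 + ₹488 = ₹694.69
Saving = ₹3061.19 − ₹694.69 = ₹2366.5

₹2366.50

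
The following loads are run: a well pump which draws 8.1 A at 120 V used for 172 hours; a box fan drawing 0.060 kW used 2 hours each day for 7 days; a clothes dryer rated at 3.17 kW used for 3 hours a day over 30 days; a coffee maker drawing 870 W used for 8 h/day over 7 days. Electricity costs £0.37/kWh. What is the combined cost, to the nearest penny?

£185.76

well pump: Power = 8.1 A × 120 V = 972 W = 0.972 kW
well pump: 0.972 kW × 172 h = 167.184 kWh
box fan: Runtime = 2 h/day × 7 days = 14 h
box fan: 0.06 kW × 14 h = 0.84 kWh
clothes dryer: Runtime = 3 h/day × 30 days = 90 h
clothes dryer: 3.17 kW × 90 h = 285.3 kWh
coffee maker: Runtime = 8 h/day × 7 days = 56 h
coffee maker: 0.87 kW × 56 h = 48.72 kWh
Total energy = 502.044 kWh
Cost = 502.044 × £0.37 = £185.76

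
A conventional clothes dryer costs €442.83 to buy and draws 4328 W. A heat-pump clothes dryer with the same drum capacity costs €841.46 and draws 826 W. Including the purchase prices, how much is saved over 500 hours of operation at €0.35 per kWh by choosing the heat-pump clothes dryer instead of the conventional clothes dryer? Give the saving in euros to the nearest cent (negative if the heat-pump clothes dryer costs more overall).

€214.22

conventional clothes dryer: €442.83 + (4328/1000) kW × 500 h × €0.35 = €442.83 + €757.4 = €1200.23
heat-pump clothes dryer: €841.46 + (826/1000) kW × 500 h × €0.35 = €841.46 + €144.55 = €986.01
Saving = €1200.23 − €986.01 = €214.22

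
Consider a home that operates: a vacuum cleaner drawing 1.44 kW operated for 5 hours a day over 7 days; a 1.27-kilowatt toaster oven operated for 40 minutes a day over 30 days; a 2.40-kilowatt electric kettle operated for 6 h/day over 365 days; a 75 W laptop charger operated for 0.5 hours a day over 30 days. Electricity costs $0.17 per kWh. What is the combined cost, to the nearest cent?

$906.60

vacuum cleaner: Runtime = 5 h/day × 7 days = 35 h
vacuum cleaner: 1.44 kW × 35 h = 50.4 kWh
toaster oven: Runtime = 40 min × 30 = 1200 min = 20 h
toaster oven: 1.27 kW × 20 h = 25.4 kWh
electric kettle: Runtime = 6 h/day × 365 days = 2190 h
electric kettle: 2.4 kW × 2190 h = 5256 kWh
laptop charger: Runtime = 0.5 h/day × 30 days = 15 h
laptop charger: 0.075 kW × 15 h = 1.125 kWh
Total energy = 5332.925 kWh
Cost = 5332.925 × $0.17 = $906.60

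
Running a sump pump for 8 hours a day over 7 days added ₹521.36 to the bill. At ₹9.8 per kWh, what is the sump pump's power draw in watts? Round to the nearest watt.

950 W

Energy = ₹521.36 ÷ ₹9.8/kWh = 53.2 kWh
Runtime = 8 h/day × 7 days = 56 h
Power = 53.2 kWh ÷ 56 h = 0.95 kW = 950 W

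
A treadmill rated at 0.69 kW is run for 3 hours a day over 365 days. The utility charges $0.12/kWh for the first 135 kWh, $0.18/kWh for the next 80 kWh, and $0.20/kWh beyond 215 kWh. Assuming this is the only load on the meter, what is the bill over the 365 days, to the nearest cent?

$138.71

Runtime = 3 h/day × 365 days = 1095 h
Energy = 0.69 kW × 1095 h = 755.55 kWh
Tier 1 (0–135 kWh): 135 × $0.12 = $16.2
Tier 2 (135–215 kWh): 80 × $0.18 = $14.4
Above 215 kWh: 540.55 × $0.20 = $108.11
Bill = $138.71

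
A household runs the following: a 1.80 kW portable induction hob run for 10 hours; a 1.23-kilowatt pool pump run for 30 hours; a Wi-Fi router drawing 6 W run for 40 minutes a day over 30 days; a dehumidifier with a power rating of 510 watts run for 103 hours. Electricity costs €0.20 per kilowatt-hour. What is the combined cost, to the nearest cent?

€21.51

portable induction hob: 1.8 kW × 10 h = 18 kWh
pool pump: 1.23 kW × 30 h = 36.9 kWh
Wi-Fi router: Runtime = 40 min × 30 = 1200 min = 20 h
Wi-Fi router: 0.006 kW × 20 h = 0.12 kWh
dehumidifier: 0.51 kW × 103 h = 52.53 kWh
Total energy = 107.55 kWh
Cost = 107.55 × €0.20 = €21.51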